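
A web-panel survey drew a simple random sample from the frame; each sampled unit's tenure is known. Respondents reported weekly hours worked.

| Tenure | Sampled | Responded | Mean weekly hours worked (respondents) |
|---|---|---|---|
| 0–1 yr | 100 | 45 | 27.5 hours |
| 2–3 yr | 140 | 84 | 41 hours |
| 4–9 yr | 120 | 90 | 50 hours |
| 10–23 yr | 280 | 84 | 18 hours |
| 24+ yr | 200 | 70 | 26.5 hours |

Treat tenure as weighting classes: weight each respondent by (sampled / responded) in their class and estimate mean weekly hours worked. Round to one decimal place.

Class response rates: 0–1 yr 45/100 = 45%, 2–3 yr 84/140 = 60%, 4–9 yr 90/120 = 75%, 10–23 yr 84/280 = 30%, 24+ yr 70/200 = 35%.
With weight = n_sampled/n_responded per class, the weighted class total is n_sampled:
  0–1 yr: 100 × 27.5 = 2750
  2–3 yr: 140 × 41 = 5740
  4–9 yr: 120 × 50 = 6000
  10–23 yr: 280 × 18 = 5040
  24+ yr: 200 × 26.5 = 5300
Adjusted estimate = 24,830 / 840 = 29.5595 → 29.6.

29.6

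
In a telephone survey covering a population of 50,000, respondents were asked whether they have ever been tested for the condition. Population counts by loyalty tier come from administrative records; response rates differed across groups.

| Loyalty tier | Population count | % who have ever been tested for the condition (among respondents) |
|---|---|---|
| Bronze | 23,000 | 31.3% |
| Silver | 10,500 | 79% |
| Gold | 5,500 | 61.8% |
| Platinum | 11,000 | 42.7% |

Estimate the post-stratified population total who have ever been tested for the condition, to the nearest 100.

23,600

Each cell contributes its population count × the respondent rate:
  Bronze: 23,000 × 31.3% = 7199
  Silver: 10,500 × 79% = 8295
  Gold: 5,500 × 61.8% = 3399
  Platinum: 11,000 × 42.7% = 4697
Estimated total = 23,590 → 23,600.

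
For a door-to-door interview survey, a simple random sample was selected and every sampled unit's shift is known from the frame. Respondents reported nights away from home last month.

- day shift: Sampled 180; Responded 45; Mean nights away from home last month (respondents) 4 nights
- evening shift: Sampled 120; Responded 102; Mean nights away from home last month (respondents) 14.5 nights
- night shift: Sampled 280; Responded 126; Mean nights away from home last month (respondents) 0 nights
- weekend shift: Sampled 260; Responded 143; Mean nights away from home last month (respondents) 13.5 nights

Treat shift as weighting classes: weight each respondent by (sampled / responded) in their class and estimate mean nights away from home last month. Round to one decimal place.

Response rates by class: day shift 45/180 = 25%, evening shift 102/120 = 85%, night shift 126/280 = 45%, weekend shift 143/260 = 55%.
With weight = n_sampled/n_responded per class, the weighted class total is n_sampled:
  day shift: 180 × 4 = 720
  evening shift: 120 × 14.5 = 1740
  night shift: 280 × 0 = 0
  weekend shift: 260 × 13.5 = 3510
Adjusted estimate = 5970 / 840 = 7.10714 → 7.1.

7.1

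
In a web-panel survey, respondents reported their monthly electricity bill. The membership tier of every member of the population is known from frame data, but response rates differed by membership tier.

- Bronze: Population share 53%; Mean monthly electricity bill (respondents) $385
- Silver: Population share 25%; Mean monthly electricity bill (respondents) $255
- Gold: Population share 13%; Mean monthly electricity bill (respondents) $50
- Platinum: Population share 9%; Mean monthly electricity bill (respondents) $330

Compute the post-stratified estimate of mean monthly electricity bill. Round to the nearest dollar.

Reweight to the known membership tier distribution:
  Bronze: 0.53 × 385 = 204.05
  Silver: 0.25 × 255 = 63.75
  Gold: 0.13 × 50 = 6.5
  Platinum: 0.09 × 330 = 29.7
Post-stratified estimate = 304 → $304.

$304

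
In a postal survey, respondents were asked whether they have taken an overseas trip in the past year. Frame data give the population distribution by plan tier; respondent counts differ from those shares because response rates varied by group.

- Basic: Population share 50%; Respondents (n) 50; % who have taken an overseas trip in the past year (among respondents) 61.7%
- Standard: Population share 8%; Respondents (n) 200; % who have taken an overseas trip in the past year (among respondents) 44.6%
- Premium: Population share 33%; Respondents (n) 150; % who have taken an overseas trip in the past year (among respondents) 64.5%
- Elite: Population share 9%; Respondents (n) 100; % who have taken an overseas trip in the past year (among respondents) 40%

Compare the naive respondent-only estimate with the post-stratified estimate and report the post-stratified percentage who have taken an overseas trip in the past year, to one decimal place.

Unadjusted (pooled respondent) estimate weights by respondent counts:
  (50/500)×61.7 + (200/500)×44.6 + (150/500)×64.5 + (100/500)×40 = 51.36%
Post-stratified estimate weights by population shares:
  0.5×61.7 + 0.08×44.6 + 0.33×64.5 + 0.09×40 = 59.303%

59.3%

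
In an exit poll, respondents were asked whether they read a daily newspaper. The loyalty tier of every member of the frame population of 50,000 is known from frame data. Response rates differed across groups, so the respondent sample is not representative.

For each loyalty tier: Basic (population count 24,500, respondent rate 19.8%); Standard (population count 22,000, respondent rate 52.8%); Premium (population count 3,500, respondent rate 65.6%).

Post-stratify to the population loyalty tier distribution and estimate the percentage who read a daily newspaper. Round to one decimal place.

37.5%

Each cell contributes population-share × respondent value:
  Basic: (24,500/50,000) × 19.8 = 9.702
  Standard: (22,000/50,000) × 52.8 = 23.232
  Premium: (3,500/50,000) × 65.6 = 4.592
Post-stratified estimate = 37.526 → 37.5%.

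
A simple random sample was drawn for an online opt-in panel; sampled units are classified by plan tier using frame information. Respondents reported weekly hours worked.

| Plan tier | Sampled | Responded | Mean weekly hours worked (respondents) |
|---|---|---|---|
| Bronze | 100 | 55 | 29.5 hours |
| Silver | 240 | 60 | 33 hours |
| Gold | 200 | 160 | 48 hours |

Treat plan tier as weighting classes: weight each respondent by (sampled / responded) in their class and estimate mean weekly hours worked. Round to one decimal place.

37.9

Response rates by class: Bronze 55/100 = 55%, Silver 60/240 = 25%, Gold 160/200 = 80%.
With weight = n_sampled/n_responded per class, the weighted class total is n_sampled:
  Bronze: 100 × 29.5 = 2950
  Silver: 240 × 33 = 7920
  Gold: 200 × 48 = 9600
Adjusted estimate = 20,470 / 540 = 37.9074 → 37.9.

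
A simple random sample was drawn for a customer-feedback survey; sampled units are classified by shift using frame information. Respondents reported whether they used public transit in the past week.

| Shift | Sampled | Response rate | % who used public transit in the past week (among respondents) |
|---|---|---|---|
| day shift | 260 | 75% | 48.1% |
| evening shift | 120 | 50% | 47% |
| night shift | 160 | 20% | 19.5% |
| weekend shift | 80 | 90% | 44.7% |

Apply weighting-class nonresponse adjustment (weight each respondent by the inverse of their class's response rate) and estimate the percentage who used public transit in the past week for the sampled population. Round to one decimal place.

With weight = n_sampled/n_responded per class, the weighted class total is n_sampled:
  day shift: 260 × 48.1 = 12,506
  evening shift: 120 × 47 = 5640
  night shift: 160 × 19.5 = 3120
  weekend shift: 80 × 44.7 = 3576
Adjusted estimate = 24,842 / 620 = 40.0677 → 40.1%.

40.1%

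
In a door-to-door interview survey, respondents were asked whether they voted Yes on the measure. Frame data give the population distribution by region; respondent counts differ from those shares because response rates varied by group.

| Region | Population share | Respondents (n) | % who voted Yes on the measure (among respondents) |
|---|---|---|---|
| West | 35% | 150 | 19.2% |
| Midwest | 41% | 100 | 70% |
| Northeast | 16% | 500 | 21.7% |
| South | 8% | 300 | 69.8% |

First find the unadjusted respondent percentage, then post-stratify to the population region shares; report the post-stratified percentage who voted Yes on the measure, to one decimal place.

44.5%

Unadjusted (pooled respondent) estimate weights by respondent counts:
  (150/1050)×19.2 + (100/1050)×70 + (500/1050)×21.7 + (300/1050)×69.8 = 39.6857%
Post-stratifying to population shares instead:
  0.35×19.2 + 0.41×70 + 0.16×21.7 + 0.08×69.8 = 44.476%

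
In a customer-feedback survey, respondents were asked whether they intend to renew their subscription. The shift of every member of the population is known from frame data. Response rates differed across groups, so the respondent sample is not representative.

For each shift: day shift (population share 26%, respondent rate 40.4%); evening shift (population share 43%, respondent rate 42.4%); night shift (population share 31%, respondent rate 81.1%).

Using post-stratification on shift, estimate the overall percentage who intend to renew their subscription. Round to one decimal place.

53.9%

Post-stratification weights by population share, not respondent share:
  day shift: 0.26 × 40.4 = 10.504
  evening shift: 0.43 × 42.4 = 18.232
  night shift: 0.31 × 81.1 = 25.141
Post-stratified estimate = 53.877 → 53.9%.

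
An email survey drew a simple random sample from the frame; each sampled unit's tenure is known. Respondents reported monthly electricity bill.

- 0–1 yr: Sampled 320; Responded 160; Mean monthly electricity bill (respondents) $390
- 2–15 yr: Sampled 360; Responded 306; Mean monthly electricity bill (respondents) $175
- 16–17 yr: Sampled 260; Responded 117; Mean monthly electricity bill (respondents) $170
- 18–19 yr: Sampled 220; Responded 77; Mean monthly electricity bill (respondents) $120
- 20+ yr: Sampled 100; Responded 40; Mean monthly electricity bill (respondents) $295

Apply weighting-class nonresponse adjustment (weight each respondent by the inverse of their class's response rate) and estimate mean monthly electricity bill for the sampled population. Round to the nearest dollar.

Response rates by class: 0–1 yr 160/320 = 50%, 2–15 yr 306/360 = 85%, 16–17 yr 117/260 = 45%, 18–19 yr 77/220 = 35%, 20+ yr 40/100 = 40%.
Each respondent's weight = sampled/responded in their class; summing within a class gives n_sampled, so:
  0–1 yr: 320 × 390 = 124,800
  2–15 yr: 360 × 175 = 63,000
  16–17 yr: 260 × 170 = 44,200
  18–19 yr: 220 × 120 = 26,400
  20+ yr: 100 × 295 = 29,500
Adjusted estimate = 287,900 / 1,260 = 228.492 → $228.

$228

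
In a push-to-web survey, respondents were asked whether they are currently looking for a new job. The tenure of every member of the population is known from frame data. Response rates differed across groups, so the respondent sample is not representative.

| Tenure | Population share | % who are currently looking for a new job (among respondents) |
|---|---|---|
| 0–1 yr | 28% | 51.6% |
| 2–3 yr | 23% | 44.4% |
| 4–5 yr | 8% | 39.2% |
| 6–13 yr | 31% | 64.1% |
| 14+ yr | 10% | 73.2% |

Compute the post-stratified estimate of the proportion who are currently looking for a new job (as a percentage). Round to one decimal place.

Post-stratification weights by population share, not respondent share:
  0–1 yr: 0.28 × 51.6 = 14.448
  2–3 yr: 0.23 × 44.4 = 10.212
  4–5 yr: 0.08 × 39.2 = 3.136
  6–13 yr: 0.31 × 64.1 = 19.871
  14+ yr: 0.1 × 73.2 = 7.32
Post-stratified estimate = 54.987 → 55.0%.

55.0%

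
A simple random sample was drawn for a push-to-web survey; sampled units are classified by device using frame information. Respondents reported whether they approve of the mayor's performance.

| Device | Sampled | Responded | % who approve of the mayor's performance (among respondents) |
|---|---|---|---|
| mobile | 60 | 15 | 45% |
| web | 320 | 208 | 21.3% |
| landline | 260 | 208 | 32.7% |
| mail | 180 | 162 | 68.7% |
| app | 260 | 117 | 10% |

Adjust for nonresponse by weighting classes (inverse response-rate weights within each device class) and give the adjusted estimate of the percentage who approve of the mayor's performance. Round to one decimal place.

Class response rates: mobile 15/60 = 25%, web 208/320 = 65%, landline 208/260 = 80%, mail 162/180 = 90%, app 117/260 = 45%.
Inverse-response-rate weighting restores each class to its sampled count, so class totals weight by n_sampled:
  mobile: 60 × 45 = 2700
  web: 320 × 21.3 = 6816
  landline: 260 × 32.7 = 8502
  mail: 180 × 68.7 = 12,366
  app: 260 × 10 = 2600
Adjusted estimate = 32,984 / 1,080 = 30.5407 → 30.5%.

30.5%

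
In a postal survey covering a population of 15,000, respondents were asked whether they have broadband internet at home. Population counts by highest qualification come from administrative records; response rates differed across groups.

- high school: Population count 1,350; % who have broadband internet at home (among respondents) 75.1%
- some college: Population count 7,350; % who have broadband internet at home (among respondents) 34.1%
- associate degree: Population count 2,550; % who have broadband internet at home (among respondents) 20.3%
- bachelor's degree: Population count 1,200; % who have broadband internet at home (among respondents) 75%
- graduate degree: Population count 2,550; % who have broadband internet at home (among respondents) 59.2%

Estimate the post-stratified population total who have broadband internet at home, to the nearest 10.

6,450

Estimated count per cell = population count × respondent percentage:
  high school: 1,350 × 75.1% = 1013.85
  some college: 7,350 × 34.1% = 2506.35
  associate degree: 2,550 × 20.3% = 517.65
  bachelor's degree: 1,200 × 75% = 900
  graduate degree: 2,550 × 59.2% = 1509.6
Estimated total = 6447.45 → 6,450.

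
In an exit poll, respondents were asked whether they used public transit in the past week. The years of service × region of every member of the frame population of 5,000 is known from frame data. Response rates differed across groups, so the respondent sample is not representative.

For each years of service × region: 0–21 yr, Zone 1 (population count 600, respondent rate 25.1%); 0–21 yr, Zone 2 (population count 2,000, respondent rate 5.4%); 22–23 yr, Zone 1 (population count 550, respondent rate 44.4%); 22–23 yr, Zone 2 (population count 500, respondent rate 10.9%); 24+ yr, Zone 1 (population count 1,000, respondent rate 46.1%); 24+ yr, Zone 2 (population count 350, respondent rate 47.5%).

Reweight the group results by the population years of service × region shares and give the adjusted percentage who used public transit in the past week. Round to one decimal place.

23.7%

Weight each group's respondent value by its population share:
  0–21 yr, Zone 1: (600/5,000) × 25.1 = 3.012
  0–21 yr, Zone 2: (2,000/5,000) × 5.4 = 2.16
  22–23 yr, Zone 1: (550/5,000) × 44.4 = 4.884
  22–23 yr, Zone 2: (500/5,000) × 10.9 = 1.09
  24+ yr, Zone 1: (1,000/5,000) × 46.1 = 9.22
  24+ yr, Zone 2: (350/5,000) × 47.5 = 3.325
Post-stratified estimate = 23.691 → 23.7%.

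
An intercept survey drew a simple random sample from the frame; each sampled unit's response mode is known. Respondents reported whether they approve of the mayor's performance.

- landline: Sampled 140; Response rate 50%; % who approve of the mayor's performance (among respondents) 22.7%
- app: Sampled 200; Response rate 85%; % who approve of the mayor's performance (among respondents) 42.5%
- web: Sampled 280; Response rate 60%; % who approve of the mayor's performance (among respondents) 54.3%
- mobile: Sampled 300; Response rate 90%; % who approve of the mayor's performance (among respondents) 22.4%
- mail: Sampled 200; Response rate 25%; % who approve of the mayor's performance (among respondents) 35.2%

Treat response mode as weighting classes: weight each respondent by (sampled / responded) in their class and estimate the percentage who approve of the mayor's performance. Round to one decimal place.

36.3%

Inverse-response-rate weighting restores each class to its sampled count, so class totals weight by n_sampled:
  landline: 140 × 22.7 = 3178
  app: 200 × 42.5 = 8500
  web: 280 × 54.3 = 15,204
  mobile: 300 × 22.4 = 6720
  mail: 200 × 35.2 = 7040
Adjusted estimate = 40,642 / 1,120 = 36.2875 → 36.3%.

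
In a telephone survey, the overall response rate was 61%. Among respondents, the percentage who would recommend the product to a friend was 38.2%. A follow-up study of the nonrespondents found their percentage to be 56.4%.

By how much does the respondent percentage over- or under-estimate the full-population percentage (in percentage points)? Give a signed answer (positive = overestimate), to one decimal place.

-7.1 percentage points

Nonresponse fraction = 1 − 0.61 = 0.39.
Bias = (nonresponse fraction) × (respondent percentage − nonrespondent percentage)
     = 0.39 × (38.2 − 56.4) = 0.39 × -18.2 = -7.098.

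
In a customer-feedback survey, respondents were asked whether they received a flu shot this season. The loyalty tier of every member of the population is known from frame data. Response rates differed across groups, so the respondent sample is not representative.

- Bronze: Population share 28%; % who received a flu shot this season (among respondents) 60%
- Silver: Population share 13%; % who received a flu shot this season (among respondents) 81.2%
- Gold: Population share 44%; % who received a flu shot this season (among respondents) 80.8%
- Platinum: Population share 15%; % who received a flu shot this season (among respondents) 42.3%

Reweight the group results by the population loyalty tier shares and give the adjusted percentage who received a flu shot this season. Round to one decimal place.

Each cell contributes population-share × respondent value:
  Bronze: 0.28 × 60 = 16.8
  Silver: 0.13 × 81.2 = 10.556
  Gold: 0.44 × 80.8 = 35.552
  Platinum: 0.15 × 42.3 = 6.345
Post-stratified estimate = 69.253 → 69.3%.

69.3%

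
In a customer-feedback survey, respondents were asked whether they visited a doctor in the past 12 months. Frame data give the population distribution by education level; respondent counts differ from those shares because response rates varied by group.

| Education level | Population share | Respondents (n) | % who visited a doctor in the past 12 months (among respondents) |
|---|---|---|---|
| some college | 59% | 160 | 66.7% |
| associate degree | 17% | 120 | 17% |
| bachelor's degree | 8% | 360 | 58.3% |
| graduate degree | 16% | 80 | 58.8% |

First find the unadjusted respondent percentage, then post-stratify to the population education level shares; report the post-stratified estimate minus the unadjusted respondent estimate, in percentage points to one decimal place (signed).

+3.0 percentage points

Without adjustment, the pooled respondent share is:
  (160/720)×66.7 + (120/720)×17 + (360/720)×58.3 + (80/720)×58.8 = 53.3389%
Post-stratified estimate weights by population shares:
  0.59×66.7 + 0.17×17 + 0.08×58.3 + 0.16×58.8 = 56.315%
Difference = 56.315 − 53.3389 = 2.9761 pp.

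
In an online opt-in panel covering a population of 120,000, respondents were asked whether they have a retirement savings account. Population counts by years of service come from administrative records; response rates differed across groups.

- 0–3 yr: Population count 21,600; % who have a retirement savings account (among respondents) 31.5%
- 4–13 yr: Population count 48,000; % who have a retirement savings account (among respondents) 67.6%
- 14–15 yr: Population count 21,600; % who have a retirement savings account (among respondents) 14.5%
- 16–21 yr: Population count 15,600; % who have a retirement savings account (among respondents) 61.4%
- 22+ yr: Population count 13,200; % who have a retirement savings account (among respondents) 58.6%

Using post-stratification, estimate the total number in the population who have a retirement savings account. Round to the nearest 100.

59,700

Apply each group's respondent rate to its population count:
  0–3 yr: 21,600 × 31.5% = 6804
  4–13 yr: 48,000 × 67.6% = 32,448
  14–15 yr: 21,600 × 14.5% = 3132
  16–21 yr: 15,600 × 61.4% = 9578.4
  22+ yr: 13,200 × 58.6% = 7735.2
Estimated total = 59697.6 → 59,700.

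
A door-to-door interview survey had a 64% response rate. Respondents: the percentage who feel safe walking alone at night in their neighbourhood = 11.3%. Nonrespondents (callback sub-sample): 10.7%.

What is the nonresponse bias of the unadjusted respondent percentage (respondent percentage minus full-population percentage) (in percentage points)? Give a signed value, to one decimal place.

+0.2 percentage points

Nonresponse fraction = 1 − 0.64 = 0.36.
Bias = (nonresponse fraction) × (respondent percentage − nonrespondent percentage)
     = 0.36 × (11.3 − 10.7) = 0.36 × 0.6 = 0.216.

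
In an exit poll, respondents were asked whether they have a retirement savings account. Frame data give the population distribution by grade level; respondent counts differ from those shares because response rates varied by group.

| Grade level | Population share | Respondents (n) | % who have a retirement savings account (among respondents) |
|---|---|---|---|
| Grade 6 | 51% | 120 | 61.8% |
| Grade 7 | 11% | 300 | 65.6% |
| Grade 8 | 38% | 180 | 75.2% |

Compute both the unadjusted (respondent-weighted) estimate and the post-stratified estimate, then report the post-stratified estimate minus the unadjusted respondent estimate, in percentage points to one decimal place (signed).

-0.4 percentage points

Unadjusted (pooled respondent) estimate weights by respondent counts:
  (120/600)×61.8 + (300/600)×65.6 + (180/600)×75.2 = 67.72%
Post-stratified estimate weights by population shares:
  0.51×61.8 + 0.11×65.6 + 0.38×75.2 = 67.31%
Difference = 67.31 − 67.72 = -0.41 pp.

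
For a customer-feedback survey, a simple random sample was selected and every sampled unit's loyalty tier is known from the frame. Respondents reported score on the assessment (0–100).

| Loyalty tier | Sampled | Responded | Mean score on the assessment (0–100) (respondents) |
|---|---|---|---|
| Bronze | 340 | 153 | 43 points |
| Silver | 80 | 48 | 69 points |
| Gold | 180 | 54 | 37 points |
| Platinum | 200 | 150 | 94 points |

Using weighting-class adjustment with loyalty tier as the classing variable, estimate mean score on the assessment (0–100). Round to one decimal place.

57.0

Class response rates: Bronze 153/340 = 45%, Silver 48/80 = 60%, Gold 54/180 = 30%, Platinum 150/200 = 75%.
With weight = n_sampled/n_responded per class, the weighted class total is n_sampled:
  Bronze: 340 × 43 = 14,620
  Silver: 80 × 69 = 5520
  Gold: 180 × 37 = 6660
  Platinum: 200 × 94 = 18,800
Adjusted estimate = 45,600 / 800 = 57 → 57.0.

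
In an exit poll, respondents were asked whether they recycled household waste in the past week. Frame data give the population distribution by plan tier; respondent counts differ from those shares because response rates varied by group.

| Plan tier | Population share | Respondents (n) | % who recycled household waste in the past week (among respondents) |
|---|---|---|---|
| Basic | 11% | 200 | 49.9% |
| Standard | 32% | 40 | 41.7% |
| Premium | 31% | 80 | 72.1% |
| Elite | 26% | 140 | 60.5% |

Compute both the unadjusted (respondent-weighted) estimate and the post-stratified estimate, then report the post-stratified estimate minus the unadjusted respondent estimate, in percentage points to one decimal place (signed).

+0.6 percentage points

Naive respondent-only estimate (weights = respondent counts):
  (200/460)×49.9 + (40/460)×41.7 + (80/460)×72.1 + (140/460)×60.5 = 56.2739%
Post-stratifying to population shares instead:
  0.11×49.9 + 0.32×41.7 + 0.31×72.1 + 0.26×60.5 = 56.914%
Difference = 56.914 − 56.2739 = 0.6401 pp.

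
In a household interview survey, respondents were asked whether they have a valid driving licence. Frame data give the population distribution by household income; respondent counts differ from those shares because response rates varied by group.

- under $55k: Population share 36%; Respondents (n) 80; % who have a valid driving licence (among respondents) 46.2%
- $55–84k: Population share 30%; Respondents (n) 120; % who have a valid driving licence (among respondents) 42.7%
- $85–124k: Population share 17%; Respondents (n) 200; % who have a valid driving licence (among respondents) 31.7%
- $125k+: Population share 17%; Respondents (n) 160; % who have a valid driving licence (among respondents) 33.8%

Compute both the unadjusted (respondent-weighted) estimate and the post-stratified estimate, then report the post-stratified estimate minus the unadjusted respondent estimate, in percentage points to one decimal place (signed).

Without adjustment, the pooled respondent share is:
  (80/560)×46.2 + (120/560)×42.7 + (200/560)×31.7 + (160/560)×33.8 = 36.7286%
Post-stratified estimate weights by population shares:
  0.36×46.2 + 0.3×42.7 + 0.17×31.7 + 0.17×33.8 = 40.577%
Difference = 40.577 − 36.7286 = 3.8484 pp.

+3.8 percentage points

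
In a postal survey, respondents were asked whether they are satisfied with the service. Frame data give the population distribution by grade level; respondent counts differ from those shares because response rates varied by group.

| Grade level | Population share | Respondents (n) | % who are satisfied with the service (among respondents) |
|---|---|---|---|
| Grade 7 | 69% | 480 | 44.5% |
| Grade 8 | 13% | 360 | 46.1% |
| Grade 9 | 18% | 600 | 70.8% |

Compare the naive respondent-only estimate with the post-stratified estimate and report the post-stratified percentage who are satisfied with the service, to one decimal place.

49.4%

Naive respondent-only estimate (weights = respondent counts):
  (480/1440)×44.5 + (360/1440)×46.1 + (600/1440)×70.8 = 55.8583%
Reweighting by population grade level shares:
  0.69×44.5 + 0.13×46.1 + 0.18×70.8 = 49.442%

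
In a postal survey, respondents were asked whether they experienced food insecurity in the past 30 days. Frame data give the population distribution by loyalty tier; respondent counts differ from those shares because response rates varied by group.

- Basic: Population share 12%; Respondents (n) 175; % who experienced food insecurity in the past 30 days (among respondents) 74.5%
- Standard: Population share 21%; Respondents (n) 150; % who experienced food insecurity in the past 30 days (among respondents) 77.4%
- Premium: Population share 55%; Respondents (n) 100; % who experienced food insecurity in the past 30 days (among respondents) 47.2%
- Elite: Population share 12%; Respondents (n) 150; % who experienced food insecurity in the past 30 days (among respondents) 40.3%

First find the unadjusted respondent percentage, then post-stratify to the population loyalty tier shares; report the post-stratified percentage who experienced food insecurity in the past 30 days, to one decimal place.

Without adjustment, the pooled respondent share is:
  (175/575)×74.5 + (150/575)×77.4 + (100/575)×47.2 + (150/575)×40.3 = 61.587%
Post-stratifying to population shares instead:
  0.12×74.5 + 0.21×77.4 + 0.55×47.2 + 0.12×40.3 = 55.99%

56.0%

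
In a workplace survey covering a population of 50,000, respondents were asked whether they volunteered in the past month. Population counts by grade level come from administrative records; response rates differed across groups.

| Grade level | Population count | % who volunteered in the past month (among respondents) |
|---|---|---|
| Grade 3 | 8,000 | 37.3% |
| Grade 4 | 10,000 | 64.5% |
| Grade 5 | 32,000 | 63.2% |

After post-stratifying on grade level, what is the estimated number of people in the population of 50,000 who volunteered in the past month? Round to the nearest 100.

29,700

Each cell contributes its population count × the respondent rate:
  Grade 3: 8,000 × 37.3% = 2984
  Grade 4: 10,000 × 64.5% = 6450
  Grade 5: 32,000 × 63.2% = 20,224
Estimated total = 29,658 → 29,700.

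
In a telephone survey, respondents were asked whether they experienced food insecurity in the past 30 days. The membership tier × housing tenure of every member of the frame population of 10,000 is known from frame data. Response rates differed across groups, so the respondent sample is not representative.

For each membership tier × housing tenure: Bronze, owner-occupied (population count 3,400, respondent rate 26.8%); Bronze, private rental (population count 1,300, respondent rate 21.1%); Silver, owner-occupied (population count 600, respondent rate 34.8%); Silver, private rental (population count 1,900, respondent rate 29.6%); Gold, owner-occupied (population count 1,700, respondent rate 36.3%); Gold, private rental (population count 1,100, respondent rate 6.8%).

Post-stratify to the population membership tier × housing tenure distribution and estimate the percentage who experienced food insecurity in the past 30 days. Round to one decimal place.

Reweight to the known membership tier × housing tenure distribution:
  Bronze, owner-occupied: (3,400/10,000) × 26.8 = 9.112
  Bronze, private rental: (1,300/10,000) × 21.1 = 2.743
  Silver, owner-occupied: (600/10,000) × 34.8 = 2.088
  Silver, private rental: (1,900/10,000) × 29.6 = 5.624
  Gold, owner-occupied: (1,700/10,000) × 36.3 = 6.171
  Gold, private rental: (1,100/10,000) × 6.8 = 0.748
Post-stratified estimate = 26.486 → 26.5%.

26.5%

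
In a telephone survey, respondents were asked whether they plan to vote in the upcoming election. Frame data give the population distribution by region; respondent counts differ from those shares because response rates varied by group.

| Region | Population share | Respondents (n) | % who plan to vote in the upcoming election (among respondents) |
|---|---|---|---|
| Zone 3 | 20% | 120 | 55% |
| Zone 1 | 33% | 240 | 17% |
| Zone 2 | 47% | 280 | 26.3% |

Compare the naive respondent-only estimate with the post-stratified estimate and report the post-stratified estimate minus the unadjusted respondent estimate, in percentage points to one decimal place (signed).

Unadjusted (pooled respondent) estimate weights by respondent counts:
  (120/640)×55 + (240/640)×17 + (280/640)×26.3 = 28.1938%
Post-stratified estimate weights by population shares:
  0.2×55 + 0.33×17 + 0.47×26.3 = 28.971%
Difference = 28.971 − 28.1938 = 0.7772 pp.

+0.8 percentage points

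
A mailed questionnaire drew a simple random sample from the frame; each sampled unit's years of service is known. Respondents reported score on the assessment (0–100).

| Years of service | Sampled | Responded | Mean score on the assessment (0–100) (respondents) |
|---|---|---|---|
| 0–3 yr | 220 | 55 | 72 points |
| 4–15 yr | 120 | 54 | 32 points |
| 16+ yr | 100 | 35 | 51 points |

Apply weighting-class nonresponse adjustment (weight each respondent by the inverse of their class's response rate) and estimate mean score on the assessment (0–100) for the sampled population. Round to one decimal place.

56.3

Response rates by class: 0–3 yr 55/220 = 25%, 4–15 yr 54/120 = 45%, 16+ yr 35/100 = 35%.
Inverse-response-rate weighting restores each class to its sampled count, so class totals weight by n_sampled:
  0–3 yr: 220 × 72 = 15,840
  4–15 yr: 120 × 32 = 3840
  16+ yr: 100 × 51 = 5100
Adjusted estimate = 24,780 / 440 = 56.3182 → 56.3.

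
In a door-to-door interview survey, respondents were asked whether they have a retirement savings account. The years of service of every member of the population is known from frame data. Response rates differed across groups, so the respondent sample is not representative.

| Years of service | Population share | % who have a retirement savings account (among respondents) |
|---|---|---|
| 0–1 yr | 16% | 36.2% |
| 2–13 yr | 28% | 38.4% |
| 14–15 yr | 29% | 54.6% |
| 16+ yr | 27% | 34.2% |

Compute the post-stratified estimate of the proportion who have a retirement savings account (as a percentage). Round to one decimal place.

41.6%

Weight each group's respondent value by its population share:
  0–1 yr: 0.16 × 36.2 = 5.792
  2–13 yr: 0.28 × 38.4 = 10.752
  14–15 yr: 0.29 × 54.6 = 15.834
  16+ yr: 0.27 × 34.2 = 9.234
Post-stratified estimate = 41.612 → 41.6%.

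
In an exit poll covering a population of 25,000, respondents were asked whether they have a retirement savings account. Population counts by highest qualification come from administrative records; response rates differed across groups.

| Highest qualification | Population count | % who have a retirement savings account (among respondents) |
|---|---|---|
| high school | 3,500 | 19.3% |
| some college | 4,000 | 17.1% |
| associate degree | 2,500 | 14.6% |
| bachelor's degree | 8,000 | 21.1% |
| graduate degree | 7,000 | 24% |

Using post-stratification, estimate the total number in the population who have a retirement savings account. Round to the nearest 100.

5,100

Estimated count per cell = population count × respondent percentage:
  high school: 3,500 × 19.3% = 675.5
  some college: 4,000 × 17.1% = 684
  associate degree: 2,500 × 14.6% = 365
  bachelor's degree: 8,000 × 21.1% = 1688
  graduate degree: 7,000 × 24% = 1680
Estimated total = 5092.5 → 5,100.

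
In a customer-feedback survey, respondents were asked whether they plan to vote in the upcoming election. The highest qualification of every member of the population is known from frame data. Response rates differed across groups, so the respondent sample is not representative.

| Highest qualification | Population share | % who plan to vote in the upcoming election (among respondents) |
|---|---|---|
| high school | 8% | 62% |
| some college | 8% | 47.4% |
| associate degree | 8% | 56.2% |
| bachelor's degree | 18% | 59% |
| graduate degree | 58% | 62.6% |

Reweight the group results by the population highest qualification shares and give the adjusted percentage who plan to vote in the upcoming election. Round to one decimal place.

60.2%

Post-stratification weights by population share, not respondent share:
  high school: 0.08 × 62 = 4.96
  some college: 0.08 × 47.4 = 3.792
  associate degree: 0.08 × 56.2 = 4.496
  bachelor's degree: 0.18 × 59 = 10.62
  graduate degree: 0.58 × 62.6 = 36.308
Post-stratified estimate = 60.176 → 60.2%.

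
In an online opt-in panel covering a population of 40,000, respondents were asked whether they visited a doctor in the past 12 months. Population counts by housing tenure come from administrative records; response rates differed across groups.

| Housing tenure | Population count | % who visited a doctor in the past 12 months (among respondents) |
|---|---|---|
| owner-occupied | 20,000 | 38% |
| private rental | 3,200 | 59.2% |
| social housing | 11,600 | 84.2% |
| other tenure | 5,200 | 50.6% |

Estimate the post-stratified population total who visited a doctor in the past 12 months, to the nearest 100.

21,900

Apply each group's respondent rate to its population count:
  owner-occupied: 20,000 × 38% = 7600
  private rental: 3,200 × 59.2% = 1894.4
  social housing: 11,600 × 84.2% = 9767.2
  other tenure: 5,200 × 50.6% = 2631.2
Estimated total = 21892.8 → 21,900.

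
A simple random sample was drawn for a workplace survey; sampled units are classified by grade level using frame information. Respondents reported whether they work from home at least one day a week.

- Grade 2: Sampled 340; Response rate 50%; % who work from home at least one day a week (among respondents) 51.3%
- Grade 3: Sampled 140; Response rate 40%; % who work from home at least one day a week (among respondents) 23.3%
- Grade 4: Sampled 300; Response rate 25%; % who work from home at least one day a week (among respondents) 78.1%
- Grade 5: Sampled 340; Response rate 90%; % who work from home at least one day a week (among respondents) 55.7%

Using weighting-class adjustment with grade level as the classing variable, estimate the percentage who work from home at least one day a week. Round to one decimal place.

Each respondent's weight = sampled/responded in their class; summing within a class gives n_sampled, so:
  Grade 2: 340 × 51.3 = 17,442
  Grade 3: 140 × 23.3 = 3262
  Grade 4: 300 × 78.1 = 23,430
  Grade 5: 340 × 55.7 = 18,938
Adjusted estimate = 63,072 / 1,120 = 56.3143 → 56.3%.

56.3%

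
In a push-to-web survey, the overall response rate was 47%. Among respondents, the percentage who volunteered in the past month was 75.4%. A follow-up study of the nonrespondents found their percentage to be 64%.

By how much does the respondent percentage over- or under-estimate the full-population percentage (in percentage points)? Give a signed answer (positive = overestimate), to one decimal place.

Nonresponse fraction = 1 − 0.47 = 0.53.
Bias = (nonresponse fraction) × (respondent percentage − nonrespondent percentage)
     = 0.53 × (75.4 − 64) = 0.53 × 11.4 = 6.042.

+6.0 percentage points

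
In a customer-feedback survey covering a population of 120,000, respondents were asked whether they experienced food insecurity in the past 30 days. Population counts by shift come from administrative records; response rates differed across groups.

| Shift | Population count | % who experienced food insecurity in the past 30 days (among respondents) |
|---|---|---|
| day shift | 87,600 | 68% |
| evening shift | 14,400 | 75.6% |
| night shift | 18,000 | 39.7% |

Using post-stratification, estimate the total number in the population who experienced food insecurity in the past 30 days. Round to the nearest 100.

77,600

Apply each group's respondent rate to its population count:
  day shift: 87,600 × 68% = 59,568
  evening shift: 14,400 × 75.6% = 10886.4
  night shift: 18,000 × 39.7% = 7146
Estimated total = 77600.4 → 77,600.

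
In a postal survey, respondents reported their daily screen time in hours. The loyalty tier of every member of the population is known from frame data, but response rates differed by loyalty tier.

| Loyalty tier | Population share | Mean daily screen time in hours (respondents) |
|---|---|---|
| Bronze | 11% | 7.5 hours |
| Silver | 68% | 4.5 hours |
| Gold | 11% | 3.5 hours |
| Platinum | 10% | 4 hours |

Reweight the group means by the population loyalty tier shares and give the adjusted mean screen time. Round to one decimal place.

Weight each group's respondent value by its population share:
  Bronze: 0.11 × 7.5 = 0.825
  Silver: 0.68 × 4.5 = 3.06
  Gold: 0.11 × 3.5 = 0.385
  Platinum: 0.1 × 4 = 0.4
Post-stratified estimate = 4.67 → 4.7.

4.7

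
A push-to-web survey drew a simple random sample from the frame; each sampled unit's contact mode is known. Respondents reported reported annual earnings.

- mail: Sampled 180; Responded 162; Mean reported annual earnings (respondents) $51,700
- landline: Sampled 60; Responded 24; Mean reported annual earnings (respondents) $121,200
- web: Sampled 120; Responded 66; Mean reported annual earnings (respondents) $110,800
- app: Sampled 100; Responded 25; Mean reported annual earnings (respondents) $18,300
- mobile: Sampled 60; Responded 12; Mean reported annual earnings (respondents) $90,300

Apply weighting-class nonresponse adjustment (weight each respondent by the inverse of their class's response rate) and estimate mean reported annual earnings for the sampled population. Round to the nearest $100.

Response rates by class: mail 162/180 = 90%, landline 24/60 = 40%, web 66/120 = 55%, app 25/100 = 25%, mobile 12/60 = 20%.
Weighting each respondent by the inverse class response rate inflates each class back to its sampled size, so the class weight is n_sampled:
  mail: 180 × 51,700 = 9,306,000
  landline: 60 × 121,200 = 7,272,000
  web: 120 × 110,800 = 13,296,000
  app: 100 × 18,300 = 1,830,000
  mobile: 60 × 90,300 = 5,418,000
Adjusted estimate = 37,122,000 / 520 = 71388.5 → $71,400.

$71,400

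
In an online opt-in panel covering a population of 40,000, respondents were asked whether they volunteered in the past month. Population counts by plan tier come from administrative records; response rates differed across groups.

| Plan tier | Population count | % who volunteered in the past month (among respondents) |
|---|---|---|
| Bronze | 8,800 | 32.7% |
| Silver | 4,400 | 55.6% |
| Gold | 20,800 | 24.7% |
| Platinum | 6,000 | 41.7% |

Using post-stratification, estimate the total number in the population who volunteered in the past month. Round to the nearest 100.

Each cell contributes its population count × the respondent rate:
  Bronze: 8,800 × 32.7% = 2877.6
  Silver: 4,400 × 55.6% = 2446.4
  Gold: 20,800 × 24.7% = 5137.6
  Platinum: 6,000 × 41.7% = 2502
Estimated total = 12963.6 → 13,000.

13,000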